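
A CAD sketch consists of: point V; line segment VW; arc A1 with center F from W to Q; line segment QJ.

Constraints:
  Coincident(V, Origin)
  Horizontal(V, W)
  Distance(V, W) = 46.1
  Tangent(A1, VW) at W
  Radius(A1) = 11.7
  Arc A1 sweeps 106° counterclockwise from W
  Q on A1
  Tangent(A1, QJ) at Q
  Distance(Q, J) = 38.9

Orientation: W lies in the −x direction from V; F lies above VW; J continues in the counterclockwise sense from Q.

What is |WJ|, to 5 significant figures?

52.321

V is at the origin; V and W share the same y with |VW| = 46.1 and W on the −x side, so W = (-46.100, 0.0000). A1 meets VW tangentially, so FW is at right angles to VW, so F = W + (0, 11.7) = (-46.100, 11.700). On A1, W sits at bearing -90° from F; a 106° counterclockwise sweep puts Q at bearing 16°, so Q = F + 11.7·(cos 16°, sin 16°) = (-34.853, 14.925). The tangent condition forces FQ to be normal to QJ, so QJ runs along (−sin 16°, cos 16°); with |QJ| = 38.9, J = (-45.576, 52.318). Then |WJ| = |J − W| = 52.321.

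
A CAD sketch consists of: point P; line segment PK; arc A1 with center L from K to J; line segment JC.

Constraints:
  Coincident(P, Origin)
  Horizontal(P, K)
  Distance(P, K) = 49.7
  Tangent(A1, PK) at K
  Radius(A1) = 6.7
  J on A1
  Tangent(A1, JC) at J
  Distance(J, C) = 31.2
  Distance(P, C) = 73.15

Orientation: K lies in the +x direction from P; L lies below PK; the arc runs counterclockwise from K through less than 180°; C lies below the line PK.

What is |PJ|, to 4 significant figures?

45.82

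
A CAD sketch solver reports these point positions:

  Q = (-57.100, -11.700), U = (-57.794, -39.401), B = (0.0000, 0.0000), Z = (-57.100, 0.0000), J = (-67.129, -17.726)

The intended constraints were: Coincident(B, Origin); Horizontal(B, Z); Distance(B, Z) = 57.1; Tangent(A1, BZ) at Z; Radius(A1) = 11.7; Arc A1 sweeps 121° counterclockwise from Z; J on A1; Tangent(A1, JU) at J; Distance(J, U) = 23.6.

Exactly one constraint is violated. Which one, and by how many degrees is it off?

Tangent(A1, JU) at J — off by 7.70°.

B = (0.00, 0.00) ✓; B.y = 0.00, Z.y = 0.00 ✓; |BZ| = 57.10 ✓; ∠(QZ, ZB) = 90.00° ✓; |QZ| = 11.70 ✓; bearing(Q→J) − bearing(Q→Z) = 121.0° ✓; |QJ| = 11.70 ✓; ∠(QJ, JU) = 97.70° ✗; |JU| = 23.60 ✓.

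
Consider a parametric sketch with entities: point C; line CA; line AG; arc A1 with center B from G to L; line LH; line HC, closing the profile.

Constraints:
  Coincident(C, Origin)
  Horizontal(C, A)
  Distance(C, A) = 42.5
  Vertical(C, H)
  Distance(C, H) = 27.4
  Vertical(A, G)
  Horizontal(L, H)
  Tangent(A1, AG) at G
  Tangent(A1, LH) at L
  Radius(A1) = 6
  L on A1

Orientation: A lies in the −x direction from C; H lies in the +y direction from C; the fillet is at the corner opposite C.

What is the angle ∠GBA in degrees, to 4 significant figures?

74.34°

C is at the origin; CA is horizontal with |CA| = 42.5 and A on the −x side, so A = (-42.50, 0.000). CH is vertical with |CH| = 27.4 and H on the +y side, so H = (0.000, 27.40). The virtual corner opposite C is at (-42.50, 27.40). A1 meets AG tangentially, so BG is at right angles to AG and A1 meets LH tangentially, so BL is at right angles to LH, with radius 6.0, so the center B sits 6.0 in from both sides at B = (-36.50, 21.40). That places the tangent points at G = (-42.50, 21.40) on AG and L = (-36.50, 27.40) on LH. Then cos ∠GBA = BG·BA / (|BG||BA|), giving 74.34°.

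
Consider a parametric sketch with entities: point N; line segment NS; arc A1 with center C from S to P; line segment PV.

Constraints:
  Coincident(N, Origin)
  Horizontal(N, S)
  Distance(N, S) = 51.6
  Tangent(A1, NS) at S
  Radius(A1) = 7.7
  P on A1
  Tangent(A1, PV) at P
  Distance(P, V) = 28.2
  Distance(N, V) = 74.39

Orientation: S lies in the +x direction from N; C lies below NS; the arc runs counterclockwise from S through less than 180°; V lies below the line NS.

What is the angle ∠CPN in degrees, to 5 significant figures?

117.27°

Checks: |CP| = 7.700 ✓; ∠(CP, PV) = 90.00° ✓; |PV| = 28.20 ✓; |NV| = 74.39 ✓.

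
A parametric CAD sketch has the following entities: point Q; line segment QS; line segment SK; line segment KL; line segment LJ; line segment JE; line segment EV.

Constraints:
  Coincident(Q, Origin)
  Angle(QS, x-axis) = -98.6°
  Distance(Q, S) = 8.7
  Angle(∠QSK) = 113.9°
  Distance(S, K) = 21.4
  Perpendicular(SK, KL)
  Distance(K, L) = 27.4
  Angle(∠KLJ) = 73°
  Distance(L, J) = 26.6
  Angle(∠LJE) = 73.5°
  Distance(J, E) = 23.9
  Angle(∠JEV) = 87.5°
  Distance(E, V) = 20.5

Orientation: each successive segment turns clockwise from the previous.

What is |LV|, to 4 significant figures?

16.25

Q is at the origin; QS runs at -98.6° with length 8.7, so S = (-1.301, -8.602). ∠QSK = 113.9° gives SK at -164.7° from the x-axis; with |SK| = 21.4, K = (-21.94, -14.25). SK ⟂ KL, so KL runs at 105.3°; with |KL| = 27.4, L = (-29.17, 12.18). ∠KLJ = 73.0° gives LJ at -1.700° from the x-axis; with |LJ| = 26.6, J = (-2.584, 11.39). ∠LJE = 73.5° gives JE at -108.2° from the x-axis; with |JE| = 23.9, E = (-10.05, -11.31). ∠JEV = 87.5° gives EV at 159.3° from the x-axis; with |EV| = 20.5, V = (-29.23, -4.067). Then |LV| = |V − L| = 16.25.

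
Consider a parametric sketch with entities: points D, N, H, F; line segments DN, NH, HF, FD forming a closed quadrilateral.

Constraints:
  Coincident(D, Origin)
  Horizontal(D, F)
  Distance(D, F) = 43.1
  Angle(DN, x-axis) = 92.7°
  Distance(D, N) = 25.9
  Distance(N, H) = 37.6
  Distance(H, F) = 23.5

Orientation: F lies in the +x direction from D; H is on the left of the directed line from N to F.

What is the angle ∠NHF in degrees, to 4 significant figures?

112.2°

Checks: D.y = 0.00, F.y = 0.00 ✓; |NH| = 37.60 ✓; |HF| = 23.50 ✓.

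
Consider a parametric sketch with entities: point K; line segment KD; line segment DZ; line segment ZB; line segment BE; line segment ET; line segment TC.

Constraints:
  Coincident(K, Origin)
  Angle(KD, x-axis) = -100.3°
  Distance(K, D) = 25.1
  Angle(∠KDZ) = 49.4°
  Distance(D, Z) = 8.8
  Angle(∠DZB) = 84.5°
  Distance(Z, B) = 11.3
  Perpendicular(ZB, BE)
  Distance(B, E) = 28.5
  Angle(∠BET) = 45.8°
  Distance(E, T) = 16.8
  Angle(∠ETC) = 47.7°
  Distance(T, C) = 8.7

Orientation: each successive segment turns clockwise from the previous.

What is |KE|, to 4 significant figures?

38.46

∠DZB = 84.5° gives ZB at 33.60° from the x-axis; with |ZB| = 11.3, B = (-0.6259, -11.61). ZB is perpendicular to BE, so BE runs at -56.40°; with |BE| = 28.5, E = (15.15, -35.35). Then |KE| = |E − K| = 38.46.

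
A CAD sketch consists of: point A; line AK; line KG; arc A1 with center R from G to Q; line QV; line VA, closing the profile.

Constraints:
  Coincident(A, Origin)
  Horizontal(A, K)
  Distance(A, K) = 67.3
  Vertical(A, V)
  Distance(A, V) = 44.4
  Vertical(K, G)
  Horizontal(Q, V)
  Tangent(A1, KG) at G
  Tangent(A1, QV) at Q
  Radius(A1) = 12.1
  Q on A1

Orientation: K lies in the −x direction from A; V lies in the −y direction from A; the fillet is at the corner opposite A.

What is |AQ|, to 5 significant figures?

70.841

The virtual corner opposite A is at (-67.300, -44.400). Since A1 is tangent to KG there, RG ⟂ KG and A1 meets QV tangentially, so RQ is at right angles to QV, with radius 12.1, so the center R sits 12.1 in from both sides at R = (-55.200, -32.300). That places the tangent points at G = (-67.300, -32.300) on KG and Q = (-55.200, -44.400) on QV. Then |AQ| = |Q − A| = 70.841.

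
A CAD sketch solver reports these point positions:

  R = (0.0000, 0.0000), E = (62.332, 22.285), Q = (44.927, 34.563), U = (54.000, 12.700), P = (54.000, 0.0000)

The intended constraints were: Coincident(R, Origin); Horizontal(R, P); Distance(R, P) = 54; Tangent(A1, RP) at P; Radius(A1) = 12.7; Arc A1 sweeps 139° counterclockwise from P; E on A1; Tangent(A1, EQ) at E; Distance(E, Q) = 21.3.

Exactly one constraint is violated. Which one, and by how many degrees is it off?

Tangent(A1, EQ) at E — off by 5.80°.

R = (0.00, 0.00) ✓; R.y = 0.00, P.y = 0.00 ✓; |RP| = 54.00 ✓; ∠(UP, PR) = 90.00° ✓; |UP| = 12.70 ✓; bearing(U→E) − bearing(U→P) = 139.0° ✓; |UE| = 12.70 ✓; ∠(UE, EQ) = 84.20° ✗; |EQ| = 21.30 ✓.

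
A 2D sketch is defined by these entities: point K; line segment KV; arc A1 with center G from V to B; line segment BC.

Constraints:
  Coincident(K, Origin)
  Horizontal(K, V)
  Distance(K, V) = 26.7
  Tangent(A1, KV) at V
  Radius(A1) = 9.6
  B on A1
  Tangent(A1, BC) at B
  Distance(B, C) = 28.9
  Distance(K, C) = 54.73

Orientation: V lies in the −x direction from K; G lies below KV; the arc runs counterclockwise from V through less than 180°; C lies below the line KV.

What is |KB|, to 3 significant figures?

37.1

Checks: K = (0.00, 0.00) ✓; |GB| = 9.600 ✓; ∠(GB, BC) = 90.00° ✓; |BC| = 28.90 ✓; |KC| = 54.73 ✓.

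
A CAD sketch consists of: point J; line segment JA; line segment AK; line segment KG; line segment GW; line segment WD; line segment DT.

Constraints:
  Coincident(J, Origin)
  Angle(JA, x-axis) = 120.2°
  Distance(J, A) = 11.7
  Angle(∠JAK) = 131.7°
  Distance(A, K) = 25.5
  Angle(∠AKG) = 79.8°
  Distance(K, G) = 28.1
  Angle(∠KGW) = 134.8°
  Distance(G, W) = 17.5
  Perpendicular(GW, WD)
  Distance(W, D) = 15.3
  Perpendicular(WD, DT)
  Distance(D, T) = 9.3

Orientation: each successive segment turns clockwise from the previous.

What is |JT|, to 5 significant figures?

16.919

J is at the origin; JA runs at 120.2° with length 11.7, so A = (-5.8853, 10.112). ∠JAK = 131.7° gives AK at 71.900° from the x-axis; with |AK| = 25.5, K = (2.0369, 34.350). ∠AKG = 79.8° gives KG at -28.300° from the x-axis; with |KG| = 28.1, G = (26.778, 21.028). ∠KGW = 134.8° gives GW at -73.500° from the x-axis; with |GW| = 17.5, W = (31.749, 4.2489). GW ⟂ WD, so WD runs at -163.50°; with |WD| = 15.3, D = (17.079, -0.096492). WD is perpendicular to DT, so DT runs at 106.50°; with |DT| = 9.3, T = (14.437, 8.8205). Then |JT| = |T − J| = 16.919.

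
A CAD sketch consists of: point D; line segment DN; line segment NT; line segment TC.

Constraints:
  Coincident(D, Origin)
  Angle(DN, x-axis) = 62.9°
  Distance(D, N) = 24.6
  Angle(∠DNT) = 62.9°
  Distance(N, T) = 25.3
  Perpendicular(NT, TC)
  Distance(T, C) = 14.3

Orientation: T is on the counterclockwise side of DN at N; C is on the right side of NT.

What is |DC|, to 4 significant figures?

38.85

D is at the origin; DN runs at 62.9° with length 24.6, so N = 24.6·(cos 62.9°, sin 62.9°) = (11.21, 21.90). ∠DNT = 62.9°, so NT runs at 62.9° + (180° − 62.9°) = 180.0° from the x-axis; with |NT| = 25.3, T = N + 25.3·(cos 180.0°, sin 180.0°) = (-14.09, 21.90). NT is perpendicular to TC; with |TC| = 14.3 on the right of NT, C = T + 14.3·(1.225e-16, 1.000) = (-14.09, 36.20). Then |DC| = |C − D| = 38.85.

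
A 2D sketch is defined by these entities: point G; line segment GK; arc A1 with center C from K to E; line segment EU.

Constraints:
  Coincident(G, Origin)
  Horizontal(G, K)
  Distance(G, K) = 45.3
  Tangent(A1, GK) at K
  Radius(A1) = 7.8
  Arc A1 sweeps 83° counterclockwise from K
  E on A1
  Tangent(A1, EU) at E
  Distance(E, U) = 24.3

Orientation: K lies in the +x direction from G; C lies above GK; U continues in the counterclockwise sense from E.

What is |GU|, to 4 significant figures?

64.00

G is at the origin; G and K share the same y with |GK| = 45.3 and K on the +x side, so K = (45.30, 0.000). Tangency of A1 to GK means the radius CK is perpendicular to GK, so C = K + (0, 7.8) = (45.30, 7.800). On A1, K sits at bearing -90° from C; an 83° counterclockwise sweep puts E at bearing -7°, so E = C + 7.8·(cos -7°, sin -7°) = (53.04, 6.849). The tangent condition forces CE to be normal to EU, so EU runs along (−sin -7°, cos -7°); with |EU| = 24.3, U = (56.00, 30.97). Then |GU| = |U − G| = 64.00.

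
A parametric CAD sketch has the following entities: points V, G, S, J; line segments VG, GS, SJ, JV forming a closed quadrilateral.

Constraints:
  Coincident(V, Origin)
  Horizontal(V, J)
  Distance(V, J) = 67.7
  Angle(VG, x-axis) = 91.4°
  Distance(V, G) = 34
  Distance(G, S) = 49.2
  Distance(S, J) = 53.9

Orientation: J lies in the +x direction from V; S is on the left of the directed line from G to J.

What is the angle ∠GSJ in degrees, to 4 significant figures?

95.69°

Checks: |GS| = 49.20 ✓; |SJ| = 53.90 ✓.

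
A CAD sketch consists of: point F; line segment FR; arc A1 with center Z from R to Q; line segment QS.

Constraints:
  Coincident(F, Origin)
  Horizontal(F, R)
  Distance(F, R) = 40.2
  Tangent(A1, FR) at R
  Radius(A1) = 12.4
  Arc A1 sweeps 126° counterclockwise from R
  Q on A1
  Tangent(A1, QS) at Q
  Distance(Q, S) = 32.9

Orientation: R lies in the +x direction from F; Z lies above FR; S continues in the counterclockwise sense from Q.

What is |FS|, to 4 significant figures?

55.66

F is at the origin; FR is horizontal with |FR| = 40.2 and R on the +x side, so R = (40.20, 0.000). Since A1 is tangent to FR there, ZR ⟂ FR, so Z = R + (0, 12.4) = (40.20, 12.40). On A1, R sits at bearing -90° from Z; a 126° counterclockwise sweep puts Q at bearing 36°, so Q = Z + 12.4·(cos 36°, sin 36°) = (50.23, 19.69). The tangent condition forces ZQ to be normal to QS, so QS runs along (−sin 36°, cos 36°); with |QS| = 32.9, S = (30.89, 46.31). Then |FS| = |S − F| = 55.66.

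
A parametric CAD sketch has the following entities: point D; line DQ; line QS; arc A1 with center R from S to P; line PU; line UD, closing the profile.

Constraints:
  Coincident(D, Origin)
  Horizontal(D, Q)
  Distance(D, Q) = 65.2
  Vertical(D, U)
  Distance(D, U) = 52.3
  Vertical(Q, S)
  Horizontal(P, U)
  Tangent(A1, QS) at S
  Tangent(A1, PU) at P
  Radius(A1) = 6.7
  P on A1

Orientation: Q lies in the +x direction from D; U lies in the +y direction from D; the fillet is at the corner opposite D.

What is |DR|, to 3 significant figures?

74.2

D is at the origin; DQ is horizontal with |DQ| = 65.2 and Q on the +x side, so Q = (65.2, 0.00). DU is vertical with |DU| = 52.3 and U on the +y side, so U = (0.00, 52.3). The virtual corner opposite D is at (65.2, 52.3). A1 meets QS tangentially, so RS is at right angles to QS and A1 meets PU tangentially, so RP is at right angles to PU, with radius 6.7, so the center R sits 6.7 in from both sides at R = (58.5, 45.6). Then |DR| = |R − D| = 74.2.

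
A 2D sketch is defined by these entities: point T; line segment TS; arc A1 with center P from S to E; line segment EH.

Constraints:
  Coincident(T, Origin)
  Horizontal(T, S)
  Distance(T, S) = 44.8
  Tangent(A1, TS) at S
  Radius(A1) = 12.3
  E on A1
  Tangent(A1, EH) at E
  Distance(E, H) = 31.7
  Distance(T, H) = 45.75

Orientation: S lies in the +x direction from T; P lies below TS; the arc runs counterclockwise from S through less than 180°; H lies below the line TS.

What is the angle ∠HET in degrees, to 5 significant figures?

87.910°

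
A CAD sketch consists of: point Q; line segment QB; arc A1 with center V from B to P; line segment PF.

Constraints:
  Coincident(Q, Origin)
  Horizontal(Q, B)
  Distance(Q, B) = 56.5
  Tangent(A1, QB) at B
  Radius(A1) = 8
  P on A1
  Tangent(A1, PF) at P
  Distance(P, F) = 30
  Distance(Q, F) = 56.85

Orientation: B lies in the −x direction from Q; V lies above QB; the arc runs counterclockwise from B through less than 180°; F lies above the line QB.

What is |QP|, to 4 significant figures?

49.07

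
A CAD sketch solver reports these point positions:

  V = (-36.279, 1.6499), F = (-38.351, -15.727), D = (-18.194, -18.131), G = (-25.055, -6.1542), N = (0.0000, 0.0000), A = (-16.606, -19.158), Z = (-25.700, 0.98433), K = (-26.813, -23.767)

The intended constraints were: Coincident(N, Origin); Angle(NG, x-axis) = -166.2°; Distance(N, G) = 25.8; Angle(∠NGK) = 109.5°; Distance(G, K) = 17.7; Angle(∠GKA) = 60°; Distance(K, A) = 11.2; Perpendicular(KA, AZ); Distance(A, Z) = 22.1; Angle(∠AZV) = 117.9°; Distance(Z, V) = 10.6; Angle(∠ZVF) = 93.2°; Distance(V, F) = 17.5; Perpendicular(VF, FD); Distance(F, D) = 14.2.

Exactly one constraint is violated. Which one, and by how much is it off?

Distance(F, D) = 14.2 — off by 6.10.

N = (0.00, 0.00) ✓; NG at -166.2° ✓; |NG| = 25.80 ✓; ∠NGK = 109.5° ✓; |GK| = 17.70 ✓; ∠GKA = 60.00° ✓; |KA| = 11.20 ✓; ∠(KA, AZ) = 90.00° ✓; |AZ| = 22.10 ✓; ∠AZV = 117.9° ✓; |ZV| = 10.60 ✓; ∠ZVF = 93.20° ✓; |VF| = 17.50 ✓; ∠(VF, FD) = 90.00° ✓; |FD| = 20.30 ✗.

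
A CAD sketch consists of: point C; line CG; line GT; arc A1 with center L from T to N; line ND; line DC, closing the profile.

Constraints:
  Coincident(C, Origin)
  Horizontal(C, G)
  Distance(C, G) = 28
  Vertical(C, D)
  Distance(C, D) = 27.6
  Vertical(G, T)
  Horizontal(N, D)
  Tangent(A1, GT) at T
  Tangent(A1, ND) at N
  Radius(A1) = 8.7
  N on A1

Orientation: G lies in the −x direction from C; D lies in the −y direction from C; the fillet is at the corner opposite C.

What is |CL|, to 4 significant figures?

27.01

C and D share the same x with |CD| = 27.6 and D on the −y side, so D = (0.000, -27.60). The virtual corner opposite C is at (-28.00, -27.60). Tangency of A1 to GT means the radius LT is perpendicular to GT and A1 meets ND tangentially, so LN is at right angles to ND, with radius 8.7, so the center L sits 8.7 in from both sides at L = (-19.30, -18.90). Then |CL| = |L − C| = 27.01.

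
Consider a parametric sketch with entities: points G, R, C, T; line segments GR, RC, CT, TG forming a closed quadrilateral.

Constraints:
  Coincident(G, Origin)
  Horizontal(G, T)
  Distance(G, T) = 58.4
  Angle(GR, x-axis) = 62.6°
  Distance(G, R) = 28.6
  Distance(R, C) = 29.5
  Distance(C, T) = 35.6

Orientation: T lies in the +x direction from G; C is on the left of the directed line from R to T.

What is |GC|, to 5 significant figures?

52.560

Checks: G = (0.00, 0.00) ✓; |RC| = 29.50 ✓; |CT| = 35.60 ✓.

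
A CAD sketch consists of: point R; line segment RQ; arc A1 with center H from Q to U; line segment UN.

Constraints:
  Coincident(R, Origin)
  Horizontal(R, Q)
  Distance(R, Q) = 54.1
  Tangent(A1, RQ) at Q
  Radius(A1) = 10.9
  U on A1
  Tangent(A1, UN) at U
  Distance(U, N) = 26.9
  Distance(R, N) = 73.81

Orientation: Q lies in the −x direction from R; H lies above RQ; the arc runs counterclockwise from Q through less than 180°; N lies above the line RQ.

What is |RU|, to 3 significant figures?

49.1

R is at the origin; RQ is horizontal with |RQ| = 54.1 and Q on the −x side, so Q = (-54.1, 0.00). Tangency of A1 to RQ means the radius HQ is perpendicular to RQ, so H = Q + (0, 10.9) = (-54.1, 10.9). Since HU ⟂ UN (tangency), |HN| = √(10.9² + 26.9²) = 29.0 regardless of where U sits on A1. So N lies on both circle(R, 73.81) and circle(H, 29.0); the above-RQ intersection is N = (-62.9, 38.5). U is the foot of the tangent from N: U = (-45.7, 17.9).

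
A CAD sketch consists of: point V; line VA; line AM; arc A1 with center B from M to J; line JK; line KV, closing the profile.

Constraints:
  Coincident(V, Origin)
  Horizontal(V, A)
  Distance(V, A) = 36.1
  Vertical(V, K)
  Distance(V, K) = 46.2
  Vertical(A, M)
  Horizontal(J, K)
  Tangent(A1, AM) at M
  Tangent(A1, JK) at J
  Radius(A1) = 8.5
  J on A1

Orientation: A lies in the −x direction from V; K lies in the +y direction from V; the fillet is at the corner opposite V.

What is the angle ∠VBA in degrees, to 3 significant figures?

48.9°

V is at the origin; V and A share the same y with |VA| = 36.1 and A on the −x side, so A = (-36.1, 0.00). VK is vertical with |VK| = 46.2 and K on the +y side, so K = (0.00, 46.2). The virtual corner opposite V is at (-36.1, 46.2). The tangent condition forces BM to be normal to AM and tangency of A1 to JK means the radius BJ is perpendicular to JK, with radius 8.5, so the center B sits 8.5 in from both sides at B = (-27.6, 37.7). Then cos ∠VBA = BV·BA / (|BV||BA|), giving 48.9°.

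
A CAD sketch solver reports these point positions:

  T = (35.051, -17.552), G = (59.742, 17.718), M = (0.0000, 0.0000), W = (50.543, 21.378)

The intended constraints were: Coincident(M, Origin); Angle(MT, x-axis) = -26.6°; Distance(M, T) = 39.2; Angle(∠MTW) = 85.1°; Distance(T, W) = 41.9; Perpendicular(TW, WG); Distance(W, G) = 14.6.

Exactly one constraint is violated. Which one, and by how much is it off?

Distance(W, G) = 14.6 — off by 4.70.

M = (0.00, 0.00) ✓; MT at -26.60° ✓; |MT| = 39.20 ✓; ∠MTW = 85.10° ✓; |TW| = 41.90 ✓; ∠(TW, WG) = 90.00° ✓; |WG| = 9.900 ✗.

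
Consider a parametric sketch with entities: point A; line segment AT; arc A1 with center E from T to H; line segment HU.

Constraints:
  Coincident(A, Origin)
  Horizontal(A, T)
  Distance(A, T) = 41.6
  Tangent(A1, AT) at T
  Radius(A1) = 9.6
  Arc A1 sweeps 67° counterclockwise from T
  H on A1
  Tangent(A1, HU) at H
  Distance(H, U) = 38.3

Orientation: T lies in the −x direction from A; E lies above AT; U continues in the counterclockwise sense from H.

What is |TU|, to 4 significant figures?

47.50

On A1, T sits at bearing -90° from E; a 67° counterclockwise sweep puts H at bearing -23°, so H = E + 9.6·(cos -23°, sin -23°) = (-32.76, 5.849). Since A1 is tangent to HU there, EH ⟂ HU, so HU runs along (−sin -23°, cos -23°); with |HU| = 38.3, U = (-17.80, 41.10). Then |TU| = |U − T| = 47.50.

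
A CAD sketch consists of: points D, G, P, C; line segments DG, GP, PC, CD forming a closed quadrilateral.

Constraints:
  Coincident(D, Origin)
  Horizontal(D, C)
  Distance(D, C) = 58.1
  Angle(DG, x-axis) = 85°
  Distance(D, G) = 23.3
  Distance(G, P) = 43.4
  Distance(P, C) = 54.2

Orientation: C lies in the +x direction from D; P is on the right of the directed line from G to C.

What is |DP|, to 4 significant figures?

21.25

D is at the origin; D and C share the same y with |DC| = 58.1 and C in +x, so C = (58.1, 0). DG runs at 85.0° with |DG| = 23.3, so G = (2.031, 23.21). P is determined by |GP| = 43.4 and |PC| = 54.2 together: it lies at the intersection of circle(G, 43.4) and circle(C, 54.2). With |GC| = 60.68, the foot of the radical line on GC is 21.66 from G and the perpendicular offset is √(43.4² − 21.66²) = 37.61. Taking the right-of-GC solution: P = (7.655, -19.82).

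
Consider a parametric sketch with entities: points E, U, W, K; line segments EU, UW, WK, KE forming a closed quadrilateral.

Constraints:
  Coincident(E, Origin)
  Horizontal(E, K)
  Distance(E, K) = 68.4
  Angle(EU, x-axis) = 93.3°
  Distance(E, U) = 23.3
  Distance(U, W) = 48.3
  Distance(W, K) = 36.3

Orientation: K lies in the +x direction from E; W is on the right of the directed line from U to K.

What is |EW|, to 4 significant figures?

35.05

E is at the origin; E and K share the same y with |EK| = 68.4 and K in +x, so K = (68.4, 0). EU runs at 93.3° with |EU| = 23.3, so U = (-1.341, 23.26). W is determined by |UW| = 48.3 and |WK| = 36.3 together: it lies at the intersection of circle(U, 48.3) and circle(K, 36.3). With |UK| = 73.52, the foot of the radical line on UK is 43.66 from U and the perpendicular offset is √(48.3² − 43.66²) = 20.65. Taking the right-of-UK solution: W = (33.55, -10.14).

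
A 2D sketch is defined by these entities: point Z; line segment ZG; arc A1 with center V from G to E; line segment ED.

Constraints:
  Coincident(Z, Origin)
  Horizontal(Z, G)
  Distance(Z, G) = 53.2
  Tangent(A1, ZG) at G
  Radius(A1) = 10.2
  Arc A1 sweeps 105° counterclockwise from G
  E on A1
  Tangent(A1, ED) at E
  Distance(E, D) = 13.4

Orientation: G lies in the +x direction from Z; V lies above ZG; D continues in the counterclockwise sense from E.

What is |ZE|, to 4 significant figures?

64.35

Z is at the origin; ZG is horizontal with |ZG| = 53.2 and G on the +x side, so G = (53.20, 0.000). The tangent condition forces VG to be normal to ZG, so V = G + (0, 10.2) = (53.20, 10.20). On A1, G sits at bearing -90° from V; a 105° counterclockwise sweep puts E at bearing 15°, so E = V + 10.2·(cos 15°, sin 15°) = (63.05, 12.84). Then |ZE| = |E − Z| = 64.35.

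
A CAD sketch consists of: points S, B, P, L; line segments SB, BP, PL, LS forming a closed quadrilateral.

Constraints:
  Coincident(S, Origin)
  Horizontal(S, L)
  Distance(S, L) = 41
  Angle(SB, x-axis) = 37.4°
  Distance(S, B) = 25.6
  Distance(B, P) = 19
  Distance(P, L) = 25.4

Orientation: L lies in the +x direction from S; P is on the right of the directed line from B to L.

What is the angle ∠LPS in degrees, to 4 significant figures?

163.1°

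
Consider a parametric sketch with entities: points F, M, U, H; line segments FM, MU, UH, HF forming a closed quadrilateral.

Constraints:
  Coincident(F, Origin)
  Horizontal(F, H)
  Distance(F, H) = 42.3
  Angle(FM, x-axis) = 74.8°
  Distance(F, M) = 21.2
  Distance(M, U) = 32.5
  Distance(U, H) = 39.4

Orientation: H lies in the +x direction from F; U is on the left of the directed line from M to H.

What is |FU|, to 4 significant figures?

50.35

Checks: |MU| = 32.50 ✓; |UH| = 39.40 ✓.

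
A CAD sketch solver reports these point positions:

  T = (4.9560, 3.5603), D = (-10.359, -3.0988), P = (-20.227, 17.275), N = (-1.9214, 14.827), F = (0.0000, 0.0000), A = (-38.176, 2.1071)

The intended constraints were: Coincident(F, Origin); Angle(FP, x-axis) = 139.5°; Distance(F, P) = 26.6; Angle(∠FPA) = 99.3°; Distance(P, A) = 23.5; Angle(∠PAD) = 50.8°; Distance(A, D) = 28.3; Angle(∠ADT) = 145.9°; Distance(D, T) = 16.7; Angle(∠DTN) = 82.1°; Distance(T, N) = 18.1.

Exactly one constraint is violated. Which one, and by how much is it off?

Distance(T, N) = 18.1 — off by 4.90.

F = (0.00, 0.00) ✓; FP at 139.5° ✓; |FP| = 26.60 ✓; ∠FPA = 99.30° ✓; |PA| = 23.50 ✓; ∠PAD = 50.80° ✓; |AD| = 28.30 ✓; ∠ADT = 145.9° ✓; |DT| = 16.70 ✓; ∠DTN = 82.10° ✓; |TN| = 13.20 ✗.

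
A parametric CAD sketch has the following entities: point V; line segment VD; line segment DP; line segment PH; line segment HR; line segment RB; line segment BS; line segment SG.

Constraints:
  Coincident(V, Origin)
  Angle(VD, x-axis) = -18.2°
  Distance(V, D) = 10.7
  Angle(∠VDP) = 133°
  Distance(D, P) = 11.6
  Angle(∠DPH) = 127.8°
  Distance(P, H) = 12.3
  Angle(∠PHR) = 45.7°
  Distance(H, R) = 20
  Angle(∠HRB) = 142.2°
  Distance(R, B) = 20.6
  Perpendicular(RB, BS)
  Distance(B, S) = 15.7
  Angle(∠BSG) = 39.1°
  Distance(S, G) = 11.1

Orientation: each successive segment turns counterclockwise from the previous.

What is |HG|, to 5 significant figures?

29.854

V is at the origin; VD runs at -18.2° with length 10.7, so D = (10.165, -3.3420). ∠VDP = 133.0° gives DP at 28.800° from the x-axis; with |DP| = 11.6, P = (20.330, 2.2464). ∠DPH = 127.8° gives PH at 81.000° from the x-axis; with |PH| = 12.3, H = (22.254, 14.395). ∠PHR = 45.7° gives HR at -144.70° from the x-axis; with |HR| = 20.0, R = (5.9313, 2.8378). ∠HRB = 142.2° gives RB at -106.90° from the x-axis; with |RB| = 20.6, B = (-0.057215, -16.873). RB ⟂ BS, so BS runs at -16.900°; with |BS| = 15.7, S = (14.965, -21.437). ∠BSG = 39.1° gives SG at 124.00° from the x-axis; with |SG| = 11.1, G = (8.7577, -12.234). Then |HG| = |G − H| = 29.854.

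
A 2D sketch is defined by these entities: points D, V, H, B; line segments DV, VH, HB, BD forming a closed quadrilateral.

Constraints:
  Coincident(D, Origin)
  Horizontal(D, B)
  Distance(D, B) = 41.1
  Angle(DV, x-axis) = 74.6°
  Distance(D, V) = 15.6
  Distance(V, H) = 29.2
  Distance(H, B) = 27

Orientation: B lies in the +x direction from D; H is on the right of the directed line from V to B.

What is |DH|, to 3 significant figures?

20.1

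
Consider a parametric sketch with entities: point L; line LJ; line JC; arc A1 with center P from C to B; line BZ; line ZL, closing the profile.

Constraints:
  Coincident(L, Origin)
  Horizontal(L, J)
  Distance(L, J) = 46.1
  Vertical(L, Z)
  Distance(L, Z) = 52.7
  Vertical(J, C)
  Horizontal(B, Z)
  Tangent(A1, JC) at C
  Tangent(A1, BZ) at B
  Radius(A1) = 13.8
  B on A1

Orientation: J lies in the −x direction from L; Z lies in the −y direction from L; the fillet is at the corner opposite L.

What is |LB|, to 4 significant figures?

61.81

L is at the origin; L and J share the same y with |LJ| = 46.1 and J on the −x side, so J = (-46.10, 0.000). LZ is vertical with |LZ| = 52.7 and Z on the −y side, so Z = (0.000, -52.70). The virtual corner opposite L is at (-46.10, -52.70). Tangency of A1 to JC means the radius PC is perpendicular to JC and A1 meets BZ tangentially, so PB is at right angles to BZ, with radius 13.8, so the center P sits 13.8 in from both sides at P = (-32.30, -38.90). That places the tangent points at C = (-46.10, -38.90) on JC and B = (-32.30, -52.70) on BZ. Then |LB| = |B − L| = 61.81.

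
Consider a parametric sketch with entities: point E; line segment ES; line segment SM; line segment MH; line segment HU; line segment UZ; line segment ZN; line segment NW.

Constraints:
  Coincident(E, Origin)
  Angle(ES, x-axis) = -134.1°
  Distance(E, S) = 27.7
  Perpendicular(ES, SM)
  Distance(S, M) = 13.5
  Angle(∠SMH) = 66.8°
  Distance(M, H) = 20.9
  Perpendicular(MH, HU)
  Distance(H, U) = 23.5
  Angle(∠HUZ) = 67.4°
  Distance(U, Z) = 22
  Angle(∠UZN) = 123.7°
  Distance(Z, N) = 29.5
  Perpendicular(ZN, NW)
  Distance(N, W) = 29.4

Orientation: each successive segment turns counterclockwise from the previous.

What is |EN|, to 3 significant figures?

39.0

∠HUZ = 67.4° gives UZ at -88.3° from the x-axis; with |UZ| = 22.0, Z = (-23.4, -23.4). ∠UZN = 123.7° gives ZN at -32.0° from the x-axis; with |ZN| = 29.5, N = (1.59, -39.0). Then |EN| = |N − E| = 39.0.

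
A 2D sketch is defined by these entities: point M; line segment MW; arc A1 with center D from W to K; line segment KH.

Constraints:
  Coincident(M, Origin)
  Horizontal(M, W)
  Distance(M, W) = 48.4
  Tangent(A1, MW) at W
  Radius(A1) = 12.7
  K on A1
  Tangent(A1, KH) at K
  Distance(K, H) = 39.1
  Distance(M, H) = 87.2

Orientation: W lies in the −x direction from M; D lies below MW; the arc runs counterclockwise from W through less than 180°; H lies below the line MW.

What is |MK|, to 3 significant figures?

60.6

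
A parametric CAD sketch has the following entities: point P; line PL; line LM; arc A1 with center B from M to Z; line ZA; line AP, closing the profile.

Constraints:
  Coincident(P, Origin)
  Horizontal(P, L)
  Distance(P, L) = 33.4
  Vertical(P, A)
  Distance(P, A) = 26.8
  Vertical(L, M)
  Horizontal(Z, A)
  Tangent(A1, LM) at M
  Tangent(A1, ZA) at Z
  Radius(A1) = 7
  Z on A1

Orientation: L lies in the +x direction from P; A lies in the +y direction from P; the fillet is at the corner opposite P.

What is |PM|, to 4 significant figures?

38.83

The virtual corner opposite P is at (33.40, 26.80). Since A1 is tangent to LM there, BM ⟂ LM and tangency of A1 to ZA means the radius BZ is perpendicular to ZA, with radius 7.0, so the center B sits 7.0 in from both sides at B = (26.40, 19.80). That places the tangent points at M = (33.40, 19.80) on LM and Z = (26.40, 26.80) on ZA. Then |PM| = |M − P| = 38.83.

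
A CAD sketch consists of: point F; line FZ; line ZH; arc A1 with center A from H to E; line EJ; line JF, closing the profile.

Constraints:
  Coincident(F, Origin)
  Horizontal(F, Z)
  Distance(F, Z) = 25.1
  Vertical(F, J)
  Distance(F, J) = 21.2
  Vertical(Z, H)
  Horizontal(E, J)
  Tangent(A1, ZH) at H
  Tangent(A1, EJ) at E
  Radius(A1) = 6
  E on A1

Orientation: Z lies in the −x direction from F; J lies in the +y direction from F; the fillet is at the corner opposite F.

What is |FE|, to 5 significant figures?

28.535

F is at the origin; FZ is horizontal with |FZ| = 25.1 and Z on the −x side, so Z = (-25.100, 0.0000). FJ is vertical with |FJ| = 21.2 and J on the +y side, so J = (0.0000, 21.200). The virtual corner opposite F is at (-25.100, 21.200). A1 meets ZH tangentially, so AH is at right angles to ZH and A1 meets EJ tangentially, so AE is at right angles to EJ, with radius 6.0, so the center A sits 6.0 in from both sides at A = (-19.100, 15.200). That places the tangent points at H = (-25.100, 15.200) on ZH and E = (-19.100, 21.200) on EJ. Then |FE| = |E − F| = 28.535.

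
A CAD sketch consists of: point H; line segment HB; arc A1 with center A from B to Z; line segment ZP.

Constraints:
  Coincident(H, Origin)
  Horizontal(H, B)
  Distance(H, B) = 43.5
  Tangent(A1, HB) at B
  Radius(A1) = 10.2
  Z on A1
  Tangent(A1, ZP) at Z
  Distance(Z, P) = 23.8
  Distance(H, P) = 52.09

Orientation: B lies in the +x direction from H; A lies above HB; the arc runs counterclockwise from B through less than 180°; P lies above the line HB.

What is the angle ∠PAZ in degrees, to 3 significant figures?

66.8°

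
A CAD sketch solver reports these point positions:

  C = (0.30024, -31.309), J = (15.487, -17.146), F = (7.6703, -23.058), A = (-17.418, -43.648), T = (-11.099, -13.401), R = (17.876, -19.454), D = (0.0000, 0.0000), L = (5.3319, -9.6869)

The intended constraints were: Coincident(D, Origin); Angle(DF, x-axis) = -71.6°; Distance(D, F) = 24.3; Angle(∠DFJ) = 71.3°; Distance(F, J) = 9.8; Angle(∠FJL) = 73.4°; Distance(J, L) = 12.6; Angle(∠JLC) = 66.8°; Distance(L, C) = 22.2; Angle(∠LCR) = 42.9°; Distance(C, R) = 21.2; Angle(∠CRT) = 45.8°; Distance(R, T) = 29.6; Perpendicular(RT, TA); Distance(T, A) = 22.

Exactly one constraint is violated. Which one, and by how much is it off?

Distance(T, A) = 22 — off by 8.90.

D = (0.00, 0.00) ✓; DF at -71.60° ✓; |DF| = 24.30 ✓; ∠DFJ = 71.30° ✓; |FJ| = 9.801 ✓; ∠FJL = 73.40° ✓; |JL| = 12.60 ✓; ∠JLC = 66.80° ✓; |LC| = 22.20 ✓; ∠LCR = 42.90° ✓; |CR| = 21.20 ✓; ∠CRT = 45.80° ✓; |RT| = 29.60 ✓; ∠(RT, TA) = 90.00° ✓; |TA| = 30.90 ✗.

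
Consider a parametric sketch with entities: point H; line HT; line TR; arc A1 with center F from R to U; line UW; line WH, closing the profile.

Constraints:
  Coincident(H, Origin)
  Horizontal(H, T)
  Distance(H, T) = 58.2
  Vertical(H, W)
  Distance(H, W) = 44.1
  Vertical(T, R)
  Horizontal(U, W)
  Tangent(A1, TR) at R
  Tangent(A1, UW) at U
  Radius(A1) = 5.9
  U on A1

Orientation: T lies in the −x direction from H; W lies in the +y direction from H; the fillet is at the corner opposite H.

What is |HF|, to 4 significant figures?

64.77

H is at the origin; H and T share the same y with |HT| = 58.2 and T on the −x side, so T = (-58.20, 0.000). H and W share the same x with |HW| = 44.1 and W on the +y side, so W = (0.000, 44.10). The virtual corner opposite H is at (-58.20, 44.10). The tangent condition forces FR to be normal to TR and tangency of A1 to UW means the radius FU is perpendicular to UW, with radius 5.9, so the center F sits 5.9 in from both sides at F = (-52.30, 38.20). Then |HF| = |F − H| = 64.77.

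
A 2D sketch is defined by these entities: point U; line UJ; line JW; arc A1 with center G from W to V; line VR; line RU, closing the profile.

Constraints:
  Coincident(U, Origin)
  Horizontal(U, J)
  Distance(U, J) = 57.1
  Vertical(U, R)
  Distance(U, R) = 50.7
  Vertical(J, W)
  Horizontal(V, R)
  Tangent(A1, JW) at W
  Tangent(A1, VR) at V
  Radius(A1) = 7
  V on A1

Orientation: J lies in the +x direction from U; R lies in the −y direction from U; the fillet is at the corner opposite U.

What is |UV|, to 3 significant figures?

71.3

U is at the origin; U and J share the same y with |UJ| = 57.1 and J on the +x side, so J = (57.1, 0.00). UR is vertical with |UR| = 50.7 and R on the −y side, so R = (0.00, -50.7). The virtual corner opposite U is at (57.1, -50.7). Since A1 is tangent to JW there, GW ⟂ JW and the tangent condition forces GV to be normal to VR, with radius 7.0, so the center G sits 7.0 in from both sides at G = (50.1, -43.7). That places the tangent points at W = (57.1, -43.7) on JW and V = (50.1, -50.7) on VR. Then |UV| = |V − U| = 71.3.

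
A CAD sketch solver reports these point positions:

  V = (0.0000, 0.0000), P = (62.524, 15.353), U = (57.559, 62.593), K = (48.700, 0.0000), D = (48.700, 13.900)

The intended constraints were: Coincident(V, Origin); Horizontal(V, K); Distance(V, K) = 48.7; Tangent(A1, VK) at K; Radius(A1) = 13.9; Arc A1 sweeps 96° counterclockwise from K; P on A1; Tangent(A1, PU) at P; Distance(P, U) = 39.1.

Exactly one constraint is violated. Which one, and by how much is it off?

Distance(P, U) = 39.1 — off by 8.40.

V = (0.00, 0.00) ✓; V.y = 0.00, K.y = 0.00 ✓; |VK| = 48.70 ✓; ∠(DK, KV) = 90.00° ✓; |DK| = 13.90 ✓; bearing(D→P) − bearing(D→K) = 96.00° ✓; |DP| = 13.90 ✓; ∠(DP, PU) = 90.00° ✓; |PU| = 47.50 ✗.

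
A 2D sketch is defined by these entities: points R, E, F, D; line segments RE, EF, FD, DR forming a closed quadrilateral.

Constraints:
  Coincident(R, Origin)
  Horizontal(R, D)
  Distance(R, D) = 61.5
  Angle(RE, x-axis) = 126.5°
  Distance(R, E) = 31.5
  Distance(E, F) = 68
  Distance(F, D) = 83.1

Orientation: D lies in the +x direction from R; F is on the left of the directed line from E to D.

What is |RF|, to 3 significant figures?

80.3

Checks: |EF| = 68.00 ✓; |FD| = 83.10 ✓.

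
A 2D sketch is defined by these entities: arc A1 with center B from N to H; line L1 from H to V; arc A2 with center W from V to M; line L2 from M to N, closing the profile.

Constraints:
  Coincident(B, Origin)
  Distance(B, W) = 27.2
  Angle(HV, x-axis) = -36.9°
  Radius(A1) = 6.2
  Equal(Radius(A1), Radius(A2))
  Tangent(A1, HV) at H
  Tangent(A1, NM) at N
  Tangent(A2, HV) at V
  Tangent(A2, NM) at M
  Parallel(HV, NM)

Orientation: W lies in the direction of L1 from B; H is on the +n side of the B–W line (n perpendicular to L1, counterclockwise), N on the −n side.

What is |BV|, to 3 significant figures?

27.9

Tangency of A1 to both parallel lines with radius 6.2 puts H and N at B ± 6.2·n: H = (3.72, 4.96), N = (-3.72, -4.96). Equal radii place V and M the same way about W: V = W + 6.2·n = (25.5, -11.4), M = W − 6.2·n = (18.0, -21.3). Then |BV| = |V − B| = 27.9.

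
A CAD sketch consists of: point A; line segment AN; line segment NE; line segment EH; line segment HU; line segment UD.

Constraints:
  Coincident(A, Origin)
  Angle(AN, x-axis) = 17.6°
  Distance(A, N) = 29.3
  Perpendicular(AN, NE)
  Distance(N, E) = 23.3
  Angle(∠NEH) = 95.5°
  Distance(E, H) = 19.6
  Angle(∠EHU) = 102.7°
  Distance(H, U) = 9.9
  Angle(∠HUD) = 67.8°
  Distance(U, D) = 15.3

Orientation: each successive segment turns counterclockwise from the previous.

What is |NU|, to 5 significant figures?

27.562

A is at the origin; AN runs at 17.6° with length 29.3, so N = (27.928, 8.8594). AN ⟂ NE, so NE runs at 107.60°; with |NE| = 23.3, E = (20.883, 31.069). ∠NEH = 95.5° gives EH at -167.90° from the x-axis; with |EH| = 19.6, H = (1.7187, 26.960). ∠EHU = 102.7° gives HU at -90.600° from the x-axis; with |HU| = 9.9, U = (1.6150, 17.061). Then |NU| = |U − N| = 27.562.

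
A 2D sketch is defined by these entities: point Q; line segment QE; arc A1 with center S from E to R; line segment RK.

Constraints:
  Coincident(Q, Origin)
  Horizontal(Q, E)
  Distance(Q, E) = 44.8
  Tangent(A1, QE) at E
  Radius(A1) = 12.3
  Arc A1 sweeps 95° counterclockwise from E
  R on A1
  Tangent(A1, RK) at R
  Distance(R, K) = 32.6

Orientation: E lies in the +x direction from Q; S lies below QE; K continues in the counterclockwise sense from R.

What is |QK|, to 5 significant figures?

57.917

Q is at the origin; QE is horizontal with |QE| = 44.8 and E on the +x side, so E = (44.800, 0.0000). The tangent condition forces SE to be normal to QE, so S = E + (0, -12.3) = (44.800, -12.300). On A1, E sits at bearing 90° from S; a 95° counterclockwise sweep puts R at bearing 185°, so R = S + 12.3·(cos 185°, sin 185°) = (32.547, -13.372). The tangent condition forces SR to be normal to RK, so RK runs along (−sin 185°, cos 185°); with |RK| = 32.6, K = (35.388, -45.848). Then |QK| = |K − Q| = 57.917.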